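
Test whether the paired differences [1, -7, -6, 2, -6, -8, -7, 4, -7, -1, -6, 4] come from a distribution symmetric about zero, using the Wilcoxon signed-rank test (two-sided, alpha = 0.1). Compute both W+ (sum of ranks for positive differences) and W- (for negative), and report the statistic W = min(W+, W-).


Step 1: Drop any zero differences (none here) and take |d_i|.
|d| = [1, 7, 6, 2, 6, 8, 7, 4, 7, 1, 6, 4]
Step 2: Midrank |d_i| (ties get averaged ranks).
ranks: |1|->1.5, |7|->10, |6|->7, |2|->3, |6|->7, |8|->12, |7|->10, |4|->4.5, |7|->10, |1|->1.5, |6|->7, |4|->4.5
Step 3: Attach original signs; sum ranks with positive sign and with negative sign.
W+ = 1.5 + 3 + 4.5 + 4.5 = 13.5
W- = 10 + 7 + 7 + 12 + 10 + 10 + 1.5 + 7 = 64.5
(Check: W+ + W- = 78 should equal n(n+1)/2 = 78.)
Step 4: Test statistic W = min(W+, W-) = 13.5.
Step 5: Ties in |d|, so use the tie-corrected normal approximation.
        E[W] = n(n+1)/4 = 12*13/4 = 39.
        Tie groups: |d|=1 (t=2), |d|=4 (t=2), |d|=6 (t=3), |d|=7 (t=3); sum(t^3 - t) = 60.
        Var[W] = n(n+1)(2n+1)/24 - sum(t^3-t)/48 = 3900/24 - 60/48 = 161.25.
        z = (W - E[W]) / sqrt(Var[W]) = (13.5 - 39) / 12.6984 = -2.0081.
        Two-sided p = 2*Phi(z) = 0.044630.
Step 6: alpha = 0.1. reject H0.

W+ = 13.5, W- = 64.5, W = min = 13.5, p = 0.044630, reject H0.


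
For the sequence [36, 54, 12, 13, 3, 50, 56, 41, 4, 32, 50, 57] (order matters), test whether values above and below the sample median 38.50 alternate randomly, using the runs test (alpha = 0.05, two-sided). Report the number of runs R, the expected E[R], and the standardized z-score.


Step 1: Compute median = 38.50; label A = above, B = below.
Labels in order: BABBBAAABBAA  (n_A = 6, n_B = 6)
Step 2: Count runs R = 6.
Step 3: Under H0 (random ordering), E[R] = 2*n_A*n_B/(n_A+n_B) + 1 = 2*6*6/12 + 1 = 7.0000.
        Var[R] = 2*n_A*n_B*(2*n_A*n_B - n_A - n_B) / ((n_A+n_B)^2 * (n_A+n_B-1)) = 4320/1584 = 2.7273.
        SD[R] = 1.6514.
Step 4: Continuity-corrected z = (R + 0.5 - E[R]) / SD[R] = (6 + 0.5 - 7.0000) / 1.6514 = -0.3028.
Step 5: Two-sided p-value via normal approximation = 2*(1 - Phi(|z|)) = 0.762069.
Step 6: alpha = 0.05. fail to reject H0.

R = 6, z = -0.3028, p = 0.762069, fail to reject H0.


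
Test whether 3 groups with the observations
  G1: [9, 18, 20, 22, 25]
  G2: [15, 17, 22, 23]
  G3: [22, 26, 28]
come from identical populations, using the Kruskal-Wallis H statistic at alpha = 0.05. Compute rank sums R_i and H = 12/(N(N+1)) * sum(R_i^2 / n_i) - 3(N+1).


Step 1: Combine all N = 12 observations and assign midranks.
sorted (value, group, rank): (9,G1,1), (15,G2,2), (17,G2,3), (18,G1,4), (20,G1,5), (22,G1,7), (22,G2,7), (22,G3,7), (23,G2,9), (25,G1,10), (26,G3,11), (28,G3,12)
Step 2: Sum ranks within each group.
R_1 = 27 (n_1 = 5)
R_2 = 21 (n_2 = 4)
R_3 = 30 (n_3 = 3)
Step 3: H = 12/(N(N+1)) * sum(R_i^2/n_i) - 3(N+1)
     = 12/(12*13) * (27^2/5 + 21^2/4 + 30^2/3) - 3*13
     = 0.076923 * 556.05 - 39
     = 3.773077.
Step 4: Ties present; correction factor C = 1 - 24/(12^3 - 12) = 0.986014. Corrected H = 3.773077 / 0.986014 = 3.826596.
Step 5: Under H0, H ~ chi^2(2); p-value = 0.147593.
Step 6: alpha = 0.05. fail to reject H0.

H = 3.8266, df = 2, p = 0.147593, fail to reject H0.


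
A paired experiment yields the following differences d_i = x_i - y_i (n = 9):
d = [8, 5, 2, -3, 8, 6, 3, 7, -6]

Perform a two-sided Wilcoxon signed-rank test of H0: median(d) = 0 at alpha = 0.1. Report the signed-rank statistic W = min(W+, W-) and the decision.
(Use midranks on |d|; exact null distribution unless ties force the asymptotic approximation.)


Step 1: Drop any zero differences (none here) and take |d_i|.
|d| = [8, 5, 2, 3, 8, 6, 3, 7, 6]
Step 2: Midrank |d_i| (ties get averaged ranks).
ranks: |8|->8.5, |5|->4, |2|->1, |3|->2.5, |8|->8.5, |6|->5.5, |3|->2.5, |7|->7, |6|->5.5
Step 3: Attach original signs; sum ranks with positive sign and with negative sign.
W+ = 8.5 + 4 + 1 + 8.5 + 5.5 + 2.5 + 7 = 37
W- = 2.5 + 5.5 = 8
(Check: W+ + W- = 45 should equal n(n+1)/2 = 45.)
Step 4: Test statistic W = min(W+, W-) = 8.
Step 5: Ties in |d|, so use the tie-corrected normal approximation.
        E[W] = n(n+1)/4 = 9*10/4 = 22.5.
        Tie groups: |d|=3 (t=2), |d|=6 (t=2), |d|=8 (t=2); sum(t^3 - t) = 18.
        Var[W] = n(n+1)(2n+1)/24 - sum(t^3-t)/48 = 1710/24 - 18/48 = 70.875.
        z = (W - E[W]) / sqrt(Var[W]) = (8 - 22.5) / 8.4187 = -1.7224.
        Two-sided p = 2*Phi(z) = 0.085006.
Step 6: alpha = 0.1. reject H0.

W+ = 37, W- = 8, W = min = 8, p = 0.085006, reject H0.


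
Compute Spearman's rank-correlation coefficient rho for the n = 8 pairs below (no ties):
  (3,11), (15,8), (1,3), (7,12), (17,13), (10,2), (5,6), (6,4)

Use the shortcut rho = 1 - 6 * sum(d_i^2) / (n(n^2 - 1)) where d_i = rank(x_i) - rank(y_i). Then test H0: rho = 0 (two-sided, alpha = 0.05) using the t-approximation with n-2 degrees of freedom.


Step 1: Rank x and y separately (midranks; no ties here).
rank(x): 3->2, 15->7, 1->1, 7->5, 17->8, 10->6, 5->3, 6->4
rank(y): 11->6, 8->5, 3->2, 12->7, 13->8, 2->1, 6->4, 4->3
Step 2: d_i = R_x(i) - R_y(i); compute d_i^2.
  (2-6)^2=16, (7-5)^2=4, (1-2)^2=1, (5-7)^2=4, (8-8)^2=0, (6-1)^2=25, (3-4)^2=1, (4-3)^2=1
sum(d^2) = 52.
Step 3: rho = 1 - 6*52 / (8*(8^2 - 1)) = 1 - 312/504 = 0.380952.
Step 4: Under H0, t = rho * sqrt((n-2)/(1-rho^2)) = 1.0092 ~ t(6).
Step 5: Two-sided p-value from the t-distribution with 6 df = 0.351813.
Step 6: alpha = 0.05. fail to reject H0.

rho = 0.3810, p = 0.351813, fail to reject H0 at alpha = 0.05.


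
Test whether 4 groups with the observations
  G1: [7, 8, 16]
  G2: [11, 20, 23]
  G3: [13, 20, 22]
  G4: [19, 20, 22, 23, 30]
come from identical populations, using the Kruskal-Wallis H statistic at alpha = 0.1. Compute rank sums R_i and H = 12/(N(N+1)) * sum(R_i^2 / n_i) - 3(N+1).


Step 1: Combine all N = 14 observations and assign midranks.
sorted (value, group, rank): (7,G1,1), (8,G1,2), (11,G2,3), (13,G3,4), (16,G1,5), (19,G4,6), (20,G2,8), (20,G3,8), (20,G4,8), (22,G3,10.5), (22,G4,10.5), (23,G2,12.5), (23,G4,12.5), (30,G4,14)
Step 2: Sum ranks within each group.
R_1 = 8 (n_1 = 3)
R_2 = 23.5 (n_2 = 3)
R_3 = 22.5 (n_3 = 3)
R_4 = 51 (n_4 = 5)
Step 3: H = 12/(N(N+1)) * sum(R_i^2/n_i) - 3(N+1)
     = 12/(14*15) * (8^2/3 + 23.5^2/3 + 22.5^2/3 + 51^2/5) - 3*15
     = 0.057143 * 894.367 - 45
     = 6.106667.
Step 4: Ties present; correction factor C = 1 - 36/(14^3 - 14) = 0.986813. Corrected H = 6.106667 / 0.986813 = 6.188270.
Step 5: Under H0, H ~ chi^2(3); p-value = 0.102801.
Step 6: alpha = 0.1. fail to reject H0.

H = 6.1883, df = 3, p = 0.102801, fail to reject H0.


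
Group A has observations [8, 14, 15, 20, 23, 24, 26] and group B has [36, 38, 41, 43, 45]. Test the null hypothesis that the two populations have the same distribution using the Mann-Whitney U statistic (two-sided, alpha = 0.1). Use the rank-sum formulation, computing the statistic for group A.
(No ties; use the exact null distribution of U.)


Step 1: Combine and sort all 12 observations; assign midranks.
sorted (value, group): (8,X), (14,X), (15,X), (20,X), (23,X), (24,X), (26,X), (36,Y), (38,Y), (41,Y), (43,Y), (45,Y)
ranks: 8->1, 14->2, 15->3, 20->4, 23->5, 24->6, 26->7, 36->8, 38->9, 41->10, 43->11, 45->12
Step 2: Rank sum for X: R1 = 1 + 2 + 3 + 4 + 5 + 6 + 7 = 28.
Step 3: U_X = R1 - n1(n1+1)/2 = 28 - 7*8/2 = 28 - 28 = 0.
       U_Y = n1*n2 - U_X = 35 - 0 = 35.
Step 4: No ties, so the exact null distribution of U (based on enumerating the C(12,7) = 792 equally likely rank assignments) gives the two-sided p-value.
Step 5: p-value = 0.002525; compare to alpha = 0.1. reject H0.

U_X = 0, p = 0.002525, reject H0 at alpha = 0.1.


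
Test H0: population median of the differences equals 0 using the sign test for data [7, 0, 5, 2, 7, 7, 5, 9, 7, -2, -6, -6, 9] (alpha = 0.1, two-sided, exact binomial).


Step 1: Discard zero differences. Original n = 13; n_eff = number of nonzero differences = 12.
Nonzero differences (with sign): +7, +5, +2, +7, +7, +5, +9, +7, -2, -6, -6, +9
Step 2: Count signs: positive = 9, negative = 3.
Step 3: Under H0: P(positive) = 0.5, so the number of positives S ~ Bin(12, 0.5).
Step 4: Two-sided exact p-value = sum of Bin(12,0.5) probabilities at or below the observed probability = 0.145996.
Step 5: alpha = 0.1. fail to reject H0.

n_eff = 12, pos = 9, neg = 3, p = 0.145996, fail to reject H0.


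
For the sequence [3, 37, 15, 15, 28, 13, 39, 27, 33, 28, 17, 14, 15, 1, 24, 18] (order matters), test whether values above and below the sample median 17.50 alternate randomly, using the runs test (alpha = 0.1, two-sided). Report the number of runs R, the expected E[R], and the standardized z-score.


Step 1: Compute median = 17.50; label A = above, B = below.
Labels in order: BABBABAAAABBBBAA  (n_A = 8, n_B = 8)
Step 2: Count runs R = 8.
Step 3: Under H0 (random ordering), E[R] = 2*n_A*n_B/(n_A+n_B) + 1 = 2*8*8/16 + 1 = 9.0000.
        Var[R] = 2*n_A*n_B*(2*n_A*n_B - n_A - n_B) / ((n_A+n_B)^2 * (n_A+n_B-1)) = 14336/3840 = 3.7333.
        SD[R] = 1.9322.
Step 4: Continuity-corrected z = (R + 0.5 - E[R]) / SD[R] = (8 + 0.5 - 9.0000) / 1.9322 = -0.2588.
Step 5: Two-sided p-value via normal approximation = 2*(1 - Phi(|z|)) = 0.795809.
Step 6: alpha = 0.1. fail to reject H0.

R = 8, z = -0.2588, p = 0.795809, fail to reject H0.


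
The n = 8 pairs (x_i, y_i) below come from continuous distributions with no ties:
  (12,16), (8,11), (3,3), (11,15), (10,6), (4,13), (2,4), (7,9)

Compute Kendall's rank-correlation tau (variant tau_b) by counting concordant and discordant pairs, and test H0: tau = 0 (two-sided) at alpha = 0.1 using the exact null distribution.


Step 1: Enumerate the 28 unordered pairs (i,j) with i<j and classify each by sign(x_j-x_i) * sign(y_j-y_i).
  (1,2):dx=-4,dy=-5->C; (1,3):dx=-9,dy=-13->C; (1,4):dx=-1,dy=-1->C; (1,5):dx=-2,dy=-10->C
  (1,6):dx=-8,dy=-3->C; (1,7):dx=-10,dy=-12->C; (1,8):dx=-5,dy=-7->C; (2,3):dx=-5,dy=-8->C
  (2,4):dx=+3,dy=+4->C; (2,5):dx=+2,dy=-5->D; (2,6):dx=-4,dy=+2->D; (2,7):dx=-6,dy=-7->C
  (2,8):dx=-1,dy=-2->C; (3,4):dx=+8,dy=+12->C; (3,5):dx=+7,dy=+3->C; (3,6):dx=+1,dy=+10->C
  (3,7):dx=-1,dy=+1->D; (3,8):dx=+4,dy=+6->C; (4,5):dx=-1,dy=-9->C; (4,6):dx=-7,dy=-2->C
  (4,7):dx=-9,dy=-11->C; (4,8):dx=-4,dy=-6->C; (5,6):dx=-6,dy=+7->D; (5,7):dx=-8,dy=-2->C
  (5,8):dx=-3,dy=+3->D; (6,7):dx=-2,dy=-9->C; (6,8):dx=+3,dy=-4->D; (7,8):dx=+5,dy=+5->C
Step 2: C = 22, D = 6, total pairs = 28.
Step 3: tau = (C - D)/(n(n-1)/2) = (22 - 6)/28 = 0.571429.
Step 4: Exact two-sided p-value (enumerate n! = 40320 permutations of y under H0): p = 0.061012.
Step 5: alpha = 0.1. reject H0.

tau_b = 0.5714 (C=22, D=6), p = 0.061012, reject H0.


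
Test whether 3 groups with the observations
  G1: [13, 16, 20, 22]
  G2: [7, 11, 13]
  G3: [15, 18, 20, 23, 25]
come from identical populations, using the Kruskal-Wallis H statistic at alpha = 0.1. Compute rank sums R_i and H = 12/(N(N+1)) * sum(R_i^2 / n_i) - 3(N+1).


Step 1: Combine all N = 12 observations and assign midranks.
sorted (value, group, rank): (7,G2,1), (11,G2,2), (13,G1,3.5), (13,G2,3.5), (15,G3,5), (16,G1,6), (18,G3,7), (20,G1,8.5), (20,G3,8.5), (22,G1,10), (23,G3,11), (25,G3,12)
Step 2: Sum ranks within each group.
R_1 = 28 (n_1 = 4)
R_2 = 6.5 (n_2 = 3)
R_3 = 43.5 (n_3 = 5)
Step 3: H = 12/(N(N+1)) * sum(R_i^2/n_i) - 3(N+1)
     = 12/(12*13) * (28^2/4 + 6.5^2/3 + 43.5^2/5) - 3*13
     = 0.076923 * 588.533 - 39
     = 6.271795.
Step 4: Ties present; correction factor C = 1 - 12/(12^3 - 12) = 0.993007. Corrected H = 6.271795 / 0.993007 = 6.315962.
Step 5: Under H0, H ~ chi^2(2); p-value = 0.042511.
Step 6: alpha = 0.1. reject H0.

H = 6.3160, df = 2, p = 0.042511, reject H0.


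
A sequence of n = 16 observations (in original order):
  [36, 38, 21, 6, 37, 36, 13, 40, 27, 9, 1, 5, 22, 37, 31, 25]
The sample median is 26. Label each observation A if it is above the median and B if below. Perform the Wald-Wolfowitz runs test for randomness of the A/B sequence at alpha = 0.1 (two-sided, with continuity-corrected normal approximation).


Step 1: Compute median = 26; label A = above, B = below.
Labels in order: AABBAABAABBBBAAB  (n_A = 8, n_B = 8)
Step 2: Count runs R = 8.
Step 3: Under H0 (random ordering), E[R] = 2*n_A*n_B/(n_A+n_B) + 1 = 2*8*8/16 + 1 = 9.0000.
        Var[R] = 2*n_A*n_B*(2*n_A*n_B - n_A - n_B) / ((n_A+n_B)^2 * (n_A+n_B-1)) = 14336/3840 = 3.7333.
        SD[R] = 1.9322.
Step 4: Continuity-corrected z = (R + 0.5 - E[R]) / SD[R] = (8 + 0.5 - 9.0000) / 1.9322 = -0.2588.
Step 5: Two-sided p-value via normal approximation = 2*(1 - Phi(|z|)) = 0.795809.
Step 6: alpha = 0.1. fail to reject H0.

R = 8, z = -0.2588, p = 0.795809, fail to reject H0.


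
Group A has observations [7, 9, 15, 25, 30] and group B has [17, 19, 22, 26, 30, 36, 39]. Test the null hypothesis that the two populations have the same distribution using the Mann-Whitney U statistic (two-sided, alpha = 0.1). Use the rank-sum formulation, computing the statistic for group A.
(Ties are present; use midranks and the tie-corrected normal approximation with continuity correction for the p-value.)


Step 1: Combine and sort all 12 observations; assign midranks.
sorted (value, group): (7,X), (9,X), (15,X), (17,Y), (19,Y), (22,Y), (25,X), (26,Y), (30,X), (30,Y), (36,Y), (39,Y)
ranks: 7->1, 9->2, 15->3, 17->4, 19->5, 22->6, 25->7, 26->8, 30->9.5, 30->9.5, 36->11, 39->12
Step 2: Rank sum for X: R1 = 1 + 2 + 3 + 7 + 9.5 = 22.5.
Step 3: U_X = R1 - n1(n1+1)/2 = 22.5 - 5*6/2 = 22.5 - 15 = 7.5.
       U_Y = n1*n2 - U_X = 35 - 7.5 = 27.5.
Step 4: Ties are present, so use the tie-corrected normal approximation (with continuity correction) for the p-value.
Step 5: p-value = 0.122225; compare to alpha = 0.1. fail to reject H0.

U_X = 7.5, p = 0.122225, fail to reject H0 at alpha = 0.1.


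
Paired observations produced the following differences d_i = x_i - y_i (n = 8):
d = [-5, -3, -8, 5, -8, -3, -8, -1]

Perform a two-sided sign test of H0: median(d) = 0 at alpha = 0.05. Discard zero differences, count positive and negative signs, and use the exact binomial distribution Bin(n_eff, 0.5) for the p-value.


Step 1: Discard zero differences. Original n = 8; n_eff = number of nonzero differences = 8.
Nonzero differences (with sign): -5, -3, -8, +5, -8, -3, -8, -1
Step 2: Count signs: positive = 1, negative = 7.
Step 3: Under H0: P(positive) = 0.5, so the number of positives S ~ Bin(8, 0.5).
Step 4: Two-sided exact p-value = sum of Bin(8,0.5) probabilities at or below the observed probability = 0.070312.
Step 5: alpha = 0.05. fail to reject H0.

n_eff = 8, pos = 1, neg = 7, p = 0.070312, fail to reject H0.


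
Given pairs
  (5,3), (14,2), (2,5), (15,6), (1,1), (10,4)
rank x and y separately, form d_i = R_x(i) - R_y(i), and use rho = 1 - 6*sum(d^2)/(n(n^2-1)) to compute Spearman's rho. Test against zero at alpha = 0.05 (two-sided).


Step 1: Rank x and y separately (midranks; no ties here).
rank(x): 5->3, 14->5, 2->2, 15->6, 1->1, 10->4
rank(y): 3->3, 2->2, 5->5, 6->6, 1->1, 4->4
Step 2: d_i = R_x(i) - R_y(i); compute d_i^2.
  (3-3)^2=0, (5-2)^2=9, (2-5)^2=9, (6-6)^2=0, (1-1)^2=0, (4-4)^2=0
sum(d^2) = 18.
Step 3: rho = 1 - 6*18 / (6*(6^2 - 1)) = 1 - 108/210 = 0.485714.
Step 4: Under H0, t = rho * sqrt((n-2)/(1-rho^2)) = 1.1113 ~ t(4).
Step 5: Two-sided p-value from the t-distribution with 4 df = 0.328723.
Step 6: alpha = 0.05. fail to reject H0.

rho = 0.4857, p = 0.328723, fail to reject H0 at alpha = 0.05.


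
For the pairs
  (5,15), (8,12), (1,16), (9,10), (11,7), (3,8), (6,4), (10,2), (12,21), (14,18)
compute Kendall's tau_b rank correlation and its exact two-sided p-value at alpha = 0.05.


Step 1: Enumerate the 45 unordered pairs (i,j) with i<j and classify each by sign(x_j-x_i) * sign(y_j-y_i).
  (1,2):dx=+3,dy=-3->D; (1,3):dx=-4,dy=+1->D; (1,4):dx=+4,dy=-5->D; (1,5):dx=+6,dy=-8->D
  (1,6):dx=-2,dy=-7->C; (1,7):dx=+1,dy=-11->D; (1,8):dx=+5,dy=-13->D; (1,9):dx=+7,dy=+6->C
  (1,10):dx=+9,dy=+3->C; (2,3):dx=-7,dy=+4->D; (2,4):dx=+1,dy=-2->D; (2,5):dx=+3,dy=-5->D
  (2,6):dx=-5,dy=-4->C; (2,7):dx=-2,dy=-8->C; (2,8):dx=+2,dy=-10->D; (2,9):dx=+4,dy=+9->C
  (2,10):dx=+6,dy=+6->C; (3,4):dx=+8,dy=-6->D; (3,5):dx=+10,dy=-9->D; (3,6):dx=+2,dy=-8->D
  (3,7):dx=+5,dy=-12->D; (3,8):dx=+9,dy=-14->D; (3,9):dx=+11,dy=+5->C; (3,10):dx=+13,dy=+2->C
  (4,5):dx=+2,dy=-3->D; (4,6):dx=-6,dy=-2->C; (4,7):dx=-3,dy=-6->C; (4,8):dx=+1,dy=-8->D
  (4,9):dx=+3,dy=+11->C; (4,10):dx=+5,dy=+8->C; (5,6):dx=-8,dy=+1->D; (5,7):dx=-5,dy=-3->C
  (5,8):dx=-1,dy=-5->C; (5,9):dx=+1,dy=+14->C; (5,10):dx=+3,dy=+11->C; (6,7):dx=+3,dy=-4->D
  (6,8):dx=+7,dy=-6->D; (6,9):dx=+9,dy=+13->C; (6,10):dx=+11,dy=+10->C; (7,8):dx=+4,dy=-2->D
  (7,9):dx=+6,dy=+17->C; (7,10):dx=+8,dy=+14->C; (8,9):dx=+2,dy=+19->C; (8,10):dx=+4,dy=+16->C
  (9,10):dx=+2,dy=-3->D
Step 2: C = 23, D = 22, total pairs = 45.
Step 3: tau = (C - D)/(n(n-1)/2) = (23 - 22)/45 = 0.022222.
Step 4: Exact two-sided p-value (enumerate n! = 3628800 permutations of y under H0): p = 1.000000.
Step 5: alpha = 0.05. fail to reject H0.

tau_b = 0.0222 (C=23, D=22), p = 1.000000, fail to reject H0.


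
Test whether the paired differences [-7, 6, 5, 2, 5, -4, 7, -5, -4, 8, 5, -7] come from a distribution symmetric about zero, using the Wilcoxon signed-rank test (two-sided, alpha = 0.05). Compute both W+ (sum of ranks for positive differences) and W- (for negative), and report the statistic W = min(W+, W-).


Step 1: Drop any zero differences (none here) and take |d_i|.
|d| = [7, 6, 5, 2, 5, 4, 7, 5, 4, 8, 5, 7]
Step 2: Midrank |d_i| (ties get averaged ranks).
ranks: |7|->10, |6|->8, |5|->5.5, |2|->1, |5|->5.5, |4|->2.5, |7|->10, |5|->5.5, |4|->2.5, |8|->12, |5|->5.5, |7|->10
Step 3: Attach original signs; sum ranks with positive sign and with negative sign.
W+ = 8 + 5.5 + 1 + 5.5 + 10 + 12 + 5.5 = 47.5
W- = 10 + 2.5 + 5.5 + 2.5 + 10 = 30.5
(Check: W+ + W- = 78 should equal n(n+1)/2 = 78.)
Step 4: Test statistic W = min(W+, W-) = 30.5.
Step 5: Ties in |d|, so use the tie-corrected normal approximation.
        E[W] = n(n+1)/4 = 12*13/4 = 39.
        Tie groups: |d|=4 (t=2), |d|=5 (t=4), |d|=7 (t=3); sum(t^3 - t) = 90.
        Var[W] = n(n+1)(2n+1)/24 - sum(t^3-t)/48 = 3900/24 - 90/48 = 160.625.
        z = (W - E[W]) / sqrt(Var[W]) = (30.5 - 39) / 12.6738 = -0.6707.
        Two-sided p = 2*Phi(z) = 0.502427.
Step 6: alpha = 0.05. fail to reject H0.

W+ = 47.5, W- = 30.5, W = min = 30.5, p = 0.502427, fail to reject H0.


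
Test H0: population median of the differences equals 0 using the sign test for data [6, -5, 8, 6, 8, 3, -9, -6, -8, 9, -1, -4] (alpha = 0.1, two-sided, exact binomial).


Step 1: Discard zero differences. Original n = 12; n_eff = number of nonzero differences = 12.
Nonzero differences (with sign): +6, -5, +8, +6, +8, +3, -9, -6, -8, +9, -1, -4
Step 2: Count signs: positive = 6, negative = 6.
Step 3: Under H0: P(positive) = 0.5, so the number of positives S ~ Bin(12, 0.5).
Step 4: Two-sided exact p-value = sum of Bin(12,0.5) probabilities at or below the observed probability = 1.000000.
Step 5: alpha = 0.1. fail to reject H0.

n_eff = 12, pos = 6, neg = 6, p = 1.000000, fail to reject H0.


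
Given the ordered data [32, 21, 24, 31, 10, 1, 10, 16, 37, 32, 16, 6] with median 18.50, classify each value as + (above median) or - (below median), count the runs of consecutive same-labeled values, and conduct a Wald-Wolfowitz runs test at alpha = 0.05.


Step 1: Compute median = 18.50; label A = above, B = below.
Labels in order: AAAABBBBAABB  (n_A = 6, n_B = 6)
Step 2: Count runs R = 4.
Step 3: Under H0 (random ordering), E[R] = 2*n_A*n_B/(n_A+n_B) + 1 = 2*6*6/12 + 1 = 7.0000.
        Var[R] = 2*n_A*n_B*(2*n_A*n_B - n_A - n_B) / ((n_A+n_B)^2 * (n_A+n_B-1)) = 4320/1584 = 2.7273.
        SD[R] = 1.6514.
Step 4: Continuity-corrected z = (R + 0.5 - E[R]) / SD[R] = (4 + 0.5 - 7.0000) / 1.6514 = -1.5138.
Step 5: Two-sided p-value via normal approximation = 2*(1 - Phi(|z|)) = 0.130070.
Step 6: alpha = 0.05. fail to reject H0.

R = 4, z = -1.5138, p = 0.130070, fail to reject H0.


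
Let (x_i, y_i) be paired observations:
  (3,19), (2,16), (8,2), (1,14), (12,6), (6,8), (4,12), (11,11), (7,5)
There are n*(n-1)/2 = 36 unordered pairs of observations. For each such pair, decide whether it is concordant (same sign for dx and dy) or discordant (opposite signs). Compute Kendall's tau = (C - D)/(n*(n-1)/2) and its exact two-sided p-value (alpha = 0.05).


Step 1: Enumerate the 36 unordered pairs (i,j) with i<j and classify each by sign(x_j-x_i) * sign(y_j-y_i).
  (1,2):dx=-1,dy=-3->C; (1,3):dx=+5,dy=-17->D; (1,4):dx=-2,dy=-5->C; (1,5):dx=+9,dy=-13->D
  (1,6):dx=+3,dy=-11->D; (1,7):dx=+1,dy=-7->D; (1,8):dx=+8,dy=-8->D; (1,9):dx=+4,dy=-14->D
  (2,3):dx=+6,dy=-14->D; (2,4):dx=-1,dy=-2->C; (2,5):dx=+10,dy=-10->D; (2,6):dx=+4,dy=-8->D
  (2,7):dx=+2,dy=-4->D; (2,8):dx=+9,dy=-5->D; (2,9):dx=+5,dy=-11->D; (3,4):dx=-7,dy=+12->D
  (3,5):dx=+4,dy=+4->C; (3,6):dx=-2,dy=+6->D; (3,7):dx=-4,dy=+10->D; (3,8):dx=+3,dy=+9->C
  (3,9):dx=-1,dy=+3->D; (4,5):dx=+11,dy=-8->D; (4,6):dx=+5,dy=-6->D; (4,7):dx=+3,dy=-2->D
  (4,8):dx=+10,dy=-3->D; (4,9):dx=+6,dy=-9->D; (5,6):dx=-6,dy=+2->D; (5,7):dx=-8,dy=+6->D
  (5,8):dx=-1,dy=+5->D; (5,9):dx=-5,dy=-1->C; (6,7):dx=-2,dy=+4->D; (6,8):dx=+5,dy=+3->C
  (6,9):dx=+1,dy=-3->D; (7,8):dx=+7,dy=-1->D; (7,9):dx=+3,dy=-7->D; (8,9):dx=-4,dy=-6->C
Step 2: C = 8, D = 28, total pairs = 36.
Step 3: tau = (C - D)/(n(n-1)/2) = (8 - 28)/36 = -0.555556.
Step 4: Exact two-sided p-value (enumerate n! = 362880 permutations of y under H0): p = 0.044615.
Step 5: alpha = 0.05. reject H0.

tau_b = -0.5556 (C=8, D=28), p = 0.044615, reject H0.


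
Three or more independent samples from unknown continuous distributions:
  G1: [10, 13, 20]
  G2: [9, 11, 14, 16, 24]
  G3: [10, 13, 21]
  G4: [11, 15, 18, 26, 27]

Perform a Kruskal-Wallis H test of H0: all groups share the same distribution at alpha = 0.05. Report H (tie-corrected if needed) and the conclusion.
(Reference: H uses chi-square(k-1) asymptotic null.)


Step 1: Combine all N = 16 observations and assign midranks.
sorted (value, group, rank): (9,G2,1), (10,G1,2.5), (10,G3,2.5), (11,G2,4.5), (11,G4,4.5), (13,G1,6.5), (13,G3,6.5), (14,G2,8), (15,G4,9), (16,G2,10), (18,G4,11), (20,G1,12), (21,G3,13), (24,G2,14), (26,G4,15), (27,G4,16)
Step 2: Sum ranks within each group.
R_1 = 21 (n_1 = 3)
R_2 = 37.5 (n_2 = 5)
R_3 = 22 (n_3 = 3)
R_4 = 55.5 (n_4 = 5)
Step 3: H = 12/(N(N+1)) * sum(R_i^2/n_i) - 3(N+1)
     = 12/(16*17) * (21^2/3 + 37.5^2/5 + 22^2/3 + 55.5^2/5) - 3*17
     = 0.044118 * 1205.63 - 51
     = 2.189706.
Step 4: Ties present; correction factor C = 1 - 18/(16^3 - 16) = 0.995588. Corrected H = 2.189706 / 0.995588 = 2.199409.
Step 5: Under H0, H ~ chi^2(3); p-value = 0.532065.
Step 6: alpha = 0.05. fail to reject H0.

H = 2.1994, df = 3, p = 0.532065, fail to reject H0.


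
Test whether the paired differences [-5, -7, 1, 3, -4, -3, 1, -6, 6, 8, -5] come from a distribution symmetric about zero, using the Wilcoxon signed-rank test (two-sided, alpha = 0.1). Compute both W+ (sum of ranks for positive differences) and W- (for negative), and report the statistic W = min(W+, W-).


Step 1: Drop any zero differences (none here) and take |d_i|.
|d| = [5, 7, 1, 3, 4, 3, 1, 6, 6, 8, 5]
Step 2: Midrank |d_i| (ties get averaged ranks).
ranks: |5|->6.5, |7|->10, |1|->1.5, |3|->3.5, |4|->5, |3|->3.5, |1|->1.5, |6|->8.5, |6|->8.5, |8|->11, |5|->6.5
Step 3: Attach original signs; sum ranks with positive sign and with negative sign.
W+ = 1.5 + 3.5 + 1.5 + 8.5 + 11 = 26
W- = 6.5 + 10 + 5 + 3.5 + 8.5 + 6.5 = 40
(Check: W+ + W- = 66 should equal n(n+1)/2 = 66.)
Step 4: Test statistic W = min(W+, W-) = 26.
Step 5: Ties in |d|, so use the tie-corrected normal approximation.
        E[W] = n(n+1)/4 = 11*12/4 = 33.
        Tie groups: |d|=1 (t=2), |d|=3 (t=2), |d|=5 (t=2), |d|=6 (t=2); sum(t^3 - t) = 24.
        Var[W] = n(n+1)(2n+1)/24 - sum(t^3-t)/48 = 3036/24 - 24/48 = 126.
        z = (W - E[W]) / sqrt(Var[W]) = (26 - 33) / 11.2250 = -0.6236.
        Two-sided p = 2*Phi(z) = 0.532884.
Step 6: alpha = 0.1. fail to reject H0.

W+ = 26, W- = 40, W = min = 26, p = 0.532884, fail to reject H0.


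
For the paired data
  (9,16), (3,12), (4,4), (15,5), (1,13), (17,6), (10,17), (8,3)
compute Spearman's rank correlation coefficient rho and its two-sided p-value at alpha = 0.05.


Step 1: Rank x and y separately (midranks; no ties here).
rank(x): 9->5, 3->2, 4->3, 15->7, 1->1, 17->8, 10->6, 8->4
rank(y): 16->7, 12->5, 4->2, 5->3, 13->6, 6->4, 17->8, 3->1
Step 2: d_i = R_x(i) - R_y(i); compute d_i^2.
  (5-7)^2=4, (2-5)^2=9, (3-2)^2=1, (7-3)^2=16, (1-6)^2=25, (8-4)^2=16, (6-8)^2=4, (4-1)^2=9
sum(d^2) = 84.
Step 3: rho = 1 - 6*84 / (8*(8^2 - 1)) = 1 - 504/504 = 0.000000.
Step 4: Under H0, t = rho * sqrt((n-2)/(1-rho^2)) = 0.0000 ~ t(6).
Step 5: Two-sided p-value from the t-distribution with 6 df = 1.000000.
Step 6: alpha = 0.05. fail to reject H0.

rho = 0.0000, p = 1.000000, fail to reject H0 at alpha = 0.05.


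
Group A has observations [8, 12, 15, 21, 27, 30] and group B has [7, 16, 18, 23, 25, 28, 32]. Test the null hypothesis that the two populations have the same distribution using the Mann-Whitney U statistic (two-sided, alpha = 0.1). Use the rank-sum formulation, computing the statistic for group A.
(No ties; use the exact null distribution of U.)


Step 1: Combine and sort all 13 observations; assign midranks.
sorted (value, group): (7,Y), (8,X), (12,X), (15,X), (16,Y), (18,Y), (21,X), (23,Y), (25,Y), (27,X), (28,Y), (30,X), (32,Y)
ranks: 7->1, 8->2, 12->3, 15->4, 16->5, 18->6, 21->7, 23->8, 25->9, 27->10, 28->11, 30->12, 32->13
Step 2: Rank sum for X: R1 = 2 + 3 + 4 + 7 + 10 + 12 = 38.
Step 3: U_X = R1 - n1(n1+1)/2 = 38 - 6*7/2 = 38 - 21 = 17.
       U_Y = n1*n2 - U_X = 42 - 17 = 25.
Step 4: No ties, so the exact null distribution of U (based on enumerating the C(13,6) = 1716 equally likely rank assignments) gives the two-sided p-value.
Step 5: p-value = 0.628205; compare to alpha = 0.1. fail to reject H0.

U_X = 17, p = 0.628205, fail to reject H0 at alpha = 0.1.


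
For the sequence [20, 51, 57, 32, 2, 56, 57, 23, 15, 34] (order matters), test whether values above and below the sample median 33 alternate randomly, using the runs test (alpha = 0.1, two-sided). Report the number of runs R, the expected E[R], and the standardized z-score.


Step 1: Compute median = 33; label A = above, B = below.
Labels in order: BAABBAABBA  (n_A = 5, n_B = 5)
Step 2: Count runs R = 6.
Step 3: Under H0 (random ordering), E[R] = 2*n_A*n_B/(n_A+n_B) + 1 = 2*5*5/10 + 1 = 6.0000.
        Var[R] = 2*n_A*n_B*(2*n_A*n_B - n_A - n_B) / ((n_A+n_B)^2 * (n_A+n_B-1)) = 2000/900 = 2.2222.
        SD[R] = 1.4907.
Step 4: R = E[R], so z = 0 with no continuity correction.
Step 5: Two-sided p-value via normal approximation = 2*(1 - Phi(|z|)) = 1.000000.
Step 6: alpha = 0.1. fail to reject H0.

R = 6, z = 0.0000, p = 1.000000, fail to reject H0.


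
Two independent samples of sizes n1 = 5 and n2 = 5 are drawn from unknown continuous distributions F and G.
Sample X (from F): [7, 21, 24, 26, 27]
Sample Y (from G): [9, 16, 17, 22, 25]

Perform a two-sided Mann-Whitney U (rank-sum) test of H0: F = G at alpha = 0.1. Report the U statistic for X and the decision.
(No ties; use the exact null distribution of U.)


Step 1: Combine and sort all 10 observations; assign midranks.
sorted (value, group): (7,X), (9,Y), (16,Y), (17,Y), (21,X), (22,Y), (24,X), (25,Y), (26,X), (27,X)
ranks: 7->1, 9->2, 16->3, 17->4, 21->5, 22->6, 24->7, 25->8, 26->9, 27->10
Step 2: Rank sum for X: R1 = 1 + 5 + 7 + 9 + 10 = 32.
Step 3: U_X = R1 - n1(n1+1)/2 = 32 - 5*6/2 = 32 - 15 = 17.
       U_Y = n1*n2 - U_X = 25 - 17 = 8.
Step 4: No ties, so the exact null distribution of U (based on enumerating the C(10,5) = 252 equally likely rank assignments) gives the two-sided p-value.
Step 5: p-value = 0.420635; compare to alpha = 0.1. fail to reject H0.

U_X = 17, p = 0.420635, fail to reject H0 at alpha = 0.1.


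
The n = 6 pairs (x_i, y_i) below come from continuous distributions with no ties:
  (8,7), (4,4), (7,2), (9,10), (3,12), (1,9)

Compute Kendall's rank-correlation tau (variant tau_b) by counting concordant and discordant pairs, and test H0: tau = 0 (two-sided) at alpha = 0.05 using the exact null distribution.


Step 1: Enumerate the 15 unordered pairs (i,j) with i<j and classify each by sign(x_j-x_i) * sign(y_j-y_i).
  (1,2):dx=-4,dy=-3->C; (1,3):dx=-1,dy=-5->C; (1,4):dx=+1,dy=+3->C; (1,5):dx=-5,dy=+5->D
  (1,6):dx=-7,dy=+2->D; (2,3):dx=+3,dy=-2->D; (2,4):dx=+5,dy=+6->C; (2,5):dx=-1,dy=+8->D
  (2,6):dx=-3,dy=+5->D; (3,4):dx=+2,dy=+8->C; (3,5):dx=-4,dy=+10->D; (3,6):dx=-6,dy=+7->D
  (4,5):dx=-6,dy=+2->D; (4,6):dx=-8,dy=-1->C; (5,6):dx=-2,dy=-3->C
Step 2: C = 7, D = 8, total pairs = 15.
Step 3: tau = (C - D)/(n(n-1)/2) = (7 - 8)/15 = -0.066667.
Step 4: Exact two-sided p-value (enumerate n! = 720 permutations of y under H0): p = 1.000000.
Step 5: alpha = 0.05. fail to reject H0.

tau_b = -0.0667 (C=7, D=8), p = 1.000000, fail to reject H0.


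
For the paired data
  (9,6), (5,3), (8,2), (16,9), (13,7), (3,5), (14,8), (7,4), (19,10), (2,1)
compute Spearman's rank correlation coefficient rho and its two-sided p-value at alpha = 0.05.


Step 1: Rank x and y separately (midranks; no ties here).
rank(x): 9->6, 5->3, 8->5, 16->9, 13->7, 3->2, 14->8, 7->4, 19->10, 2->1
rank(y): 6->6, 3->3, 2->2, 9->9, 7->7, 5->5, 8->8, 4->4, 10->10, 1->1
Step 2: d_i = R_x(i) - R_y(i); compute d_i^2.
  (6-6)^2=0, (3-3)^2=0, (5-2)^2=9, (9-9)^2=0, (7-7)^2=0, (2-5)^2=9, (8-8)^2=0, (4-4)^2=0, (10-10)^2=0, (1-1)^2=0
sum(d^2) = 18.
Step 3: rho = 1 - 6*18 / (10*(10^2 - 1)) = 1 - 108/990 = 0.890909.
Step 4: Under H0, t = rho * sqrt((n-2)/(1-rho^2)) = 5.5482 ~ t(8).
Step 5: Two-sided p-value from the t-distribution with 8 df = 0.000542.
Step 6: alpha = 0.05. reject H0.

rho = 0.8909, p = 0.000542, reject H0 at alpha = 0.05.


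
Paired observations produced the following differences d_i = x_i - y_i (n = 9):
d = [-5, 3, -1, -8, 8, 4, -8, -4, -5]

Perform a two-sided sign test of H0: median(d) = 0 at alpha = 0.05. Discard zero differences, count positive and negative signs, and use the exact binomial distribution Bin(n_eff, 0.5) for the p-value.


Step 1: Discard zero differences. Original n = 9; n_eff = number of nonzero differences = 9.
Nonzero differences (with sign): -5, +3, -1, -8, +8, +4, -8, -4, -5
Step 2: Count signs: positive = 3, negative = 6.
Step 3: Under H0: P(positive) = 0.5, so the number of positives S ~ Bin(9, 0.5).
Step 4: Two-sided exact p-value = sum of Bin(9,0.5) probabilities at or below the observed probability = 0.507812.
Step 5: alpha = 0.05. fail to reject H0.

n_eff = 9, pos = 3, neg = 6, p = 0.507812, fail to reject H0.


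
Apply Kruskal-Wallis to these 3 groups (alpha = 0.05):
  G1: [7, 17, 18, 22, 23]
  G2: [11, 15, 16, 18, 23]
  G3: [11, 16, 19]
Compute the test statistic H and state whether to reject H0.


Step 1: Combine all N = 13 observations and assign midranks.
sorted (value, group, rank): (7,G1,1), (11,G2,2.5), (11,G3,2.5), (15,G2,4), (16,G2,5.5), (16,G3,5.5), (17,G1,7), (18,G1,8.5), (18,G2,8.5), (19,G3,10), (22,G1,11), (23,G1,12.5), (23,G2,12.5)
Step 2: Sum ranks within each group.
R_1 = 40 (n_1 = 5)
R_2 = 33 (n_2 = 5)
R_3 = 18 (n_3 = 3)
Step 3: H = 12/(N(N+1)) * sum(R_i^2/n_i) - 3(N+1)
     = 12/(13*14) * (40^2/5 + 33^2/5 + 18^2/3) - 3*14
     = 0.065934 * 645.8 - 42
     = 0.580220.
Step 4: Ties present; correction factor C = 1 - 24/(13^3 - 13) = 0.989011. Corrected H = 0.580220 / 0.989011 = 0.586667.
Step 5: Under H0, H ~ chi^2(2); p-value = 0.745774.
Step 6: alpha = 0.05. fail to reject H0.

H = 0.5867, df = 2, p = 0.745774, fail to reject H0.


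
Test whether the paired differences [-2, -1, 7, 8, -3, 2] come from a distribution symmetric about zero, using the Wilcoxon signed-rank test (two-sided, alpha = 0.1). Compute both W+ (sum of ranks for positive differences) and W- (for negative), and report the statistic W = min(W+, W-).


Step 1: Drop any zero differences (none here) and take |d_i|.
|d| = [2, 1, 7, 8, 3, 2]
Step 2: Midrank |d_i| (ties get averaged ranks).
ranks: |2|->2.5, |1|->1, |7|->5, |8|->6, |3|->4, |2|->2.5
Step 3: Attach original signs; sum ranks with positive sign and with negative sign.
W+ = 5 + 6 + 2.5 = 13.5
W- = 2.5 + 1 + 4 = 7.5
(Check: W+ + W- = 21 should equal n(n+1)/2 = 21.)
Step 4: Test statistic W = min(W+, W-) = 7.5.
Step 5: Ties in |d|, so use the tie-corrected normal approximation.
        E[W] = n(n+1)/4 = 6*7/4 = 10.5.
        Tie groups: |d|=2 (t=2); sum(t^3 - t) = 6.
        Var[W] = n(n+1)(2n+1)/24 - sum(t^3-t)/48 = 546/24 - 6/48 = 22.625.
        z = (W - E[W]) / sqrt(Var[W]) = (7.5 - 10.5) / 4.7566 = -0.6307.
        Two-sided p = 2*Phi(z) = 0.528233.
Step 6: alpha = 0.1. fail to reject H0.

W+ = 13.5, W- = 7.5, W = min = 7.5, p = 0.528233, fail to reject H0.


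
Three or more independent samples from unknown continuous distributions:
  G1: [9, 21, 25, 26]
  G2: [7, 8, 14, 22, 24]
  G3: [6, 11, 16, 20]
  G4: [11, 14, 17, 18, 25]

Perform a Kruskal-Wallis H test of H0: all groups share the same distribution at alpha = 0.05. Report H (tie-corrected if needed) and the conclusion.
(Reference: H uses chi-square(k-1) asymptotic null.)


Step 1: Combine all N = 18 observations and assign midranks.
sorted (value, group, rank): (6,G3,1), (7,G2,2), (8,G2,3), (9,G1,4), (11,G3,5.5), (11,G4,5.5), (14,G2,7.5), (14,G4,7.5), (16,G3,9), (17,G4,10), (18,G4,11), (20,G3,12), (21,G1,13), (22,G2,14), (24,G2,15), (25,G1,16.5), (25,G4,16.5), (26,G1,18)
Step 2: Sum ranks within each group.
R_1 = 51.5 (n_1 = 4)
R_2 = 41.5 (n_2 = 5)
R_3 = 27.5 (n_3 = 4)
R_4 = 50.5 (n_4 = 5)
Step 3: H = 12/(N(N+1)) * sum(R_i^2/n_i) - 3(N+1)
     = 12/(18*19) * (51.5^2/4 + 41.5^2/5 + 27.5^2/4 + 50.5^2/5) - 3*19
     = 0.035088 * 1706.62 - 57
     = 2.881579.
Step 4: Ties present; correction factor C = 1 - 18/(18^3 - 18) = 0.996904. Corrected H = 2.881579 / 0.996904 = 2.890528.
Step 5: Under H0, H ~ chi^2(3); p-value = 0.408813.
Step 6: alpha = 0.05. fail to reject H0.

H = 2.8905, df = 3, p = 0.408813, fail to reject H0.


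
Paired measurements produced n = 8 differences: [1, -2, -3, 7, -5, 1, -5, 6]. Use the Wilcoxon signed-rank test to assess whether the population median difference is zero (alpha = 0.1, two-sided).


Step 1: Drop any zero differences (none here) and take |d_i|.
|d| = [1, 2, 3, 7, 5, 1, 5, 6]
Step 2: Midrank |d_i| (ties get averaged ranks).
ranks: |1|->1.5, |2|->3, |3|->4, |7|->8, |5|->5.5, |1|->1.5, |5|->5.5, |6|->7
Step 3: Attach original signs; sum ranks with positive sign and with negative sign.
W+ = 1.5 + 8 + 1.5 + 7 = 18
W- = 3 + 4 + 5.5 + 5.5 = 18
(Check: W+ + W- = 36 should equal n(n+1)/2 = 36.)
Step 4: Test statistic W = min(W+, W-) = 18.
Step 5: Ties in |d|, so use the tie-corrected normal approximation.
        E[W] = n(n+1)/4 = 8*9/4 = 18.
        Tie groups: |d|=1 (t=2), |d|=5 (t=2); sum(t^3 - t) = 12.
        Var[W] = n(n+1)(2n+1)/24 - sum(t^3-t)/48 = 1224/24 - 12/48 = 50.75.
        z = (W - E[W]) / sqrt(Var[W]) = (18 - 18) / 7.1239 = 0.0000.
        Two-sided p = 2*Phi(z) = 1.000000.
Step 6: alpha = 0.1. fail to reject H0.

W+ = 18, W- = 18, W = min = 18, p = 1.000000, fail to reject H0.


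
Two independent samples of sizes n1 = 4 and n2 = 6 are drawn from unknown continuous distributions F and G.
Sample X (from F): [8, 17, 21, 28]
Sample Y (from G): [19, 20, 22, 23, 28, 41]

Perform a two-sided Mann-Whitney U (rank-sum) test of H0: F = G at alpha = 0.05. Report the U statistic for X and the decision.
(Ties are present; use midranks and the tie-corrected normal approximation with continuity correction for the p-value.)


Step 1: Combine and sort all 10 observations; assign midranks.
sorted (value, group): (8,X), (17,X), (19,Y), (20,Y), (21,X), (22,Y), (23,Y), (28,X), (28,Y), (41,Y)
ranks: 8->1, 17->2, 19->3, 20->4, 21->5, 22->6, 23->7, 28->8.5, 28->8.5, 41->10
Step 2: Rank sum for X: R1 = 1 + 2 + 5 + 8.5 = 16.5.
Step 3: U_X = R1 - n1(n1+1)/2 = 16.5 - 4*5/2 = 16.5 - 10 = 6.5.
       U_Y = n1*n2 - U_X = 24 - 6.5 = 17.5.
Step 4: Ties are present, so use the tie-corrected normal approximation (with continuity correction) for the p-value.
Step 5: p-value = 0.284958; compare to alpha = 0.05. fail to reject H0.

U_X = 6.5, p = 0.284958, fail to reject H0 at alpha = 0.05.


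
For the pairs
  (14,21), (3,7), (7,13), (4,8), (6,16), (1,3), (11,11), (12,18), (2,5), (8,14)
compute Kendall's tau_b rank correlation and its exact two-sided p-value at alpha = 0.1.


Step 1: Enumerate the 45 unordered pairs (i,j) with i<j and classify each by sign(x_j-x_i) * sign(y_j-y_i).
  (1,2):dx=-11,dy=-14->C; (1,3):dx=-7,dy=-8->C; (1,4):dx=-10,dy=-13->C; (1,5):dx=-8,dy=-5->C
  (1,6):dx=-13,dy=-18->C; (1,7):dx=-3,dy=-10->C; (1,8):dx=-2,dy=-3->C; (1,9):dx=-12,dy=-16->C
  (1,10):dx=-6,dy=-7->C; (2,3):dx=+4,dy=+6->C; (2,4):dx=+1,dy=+1->C; (2,5):dx=+3,dy=+9->C
  (2,6):dx=-2,dy=-4->C; (2,7):dx=+8,dy=+4->C; (2,8):dx=+9,dy=+11->C; (2,9):dx=-1,dy=-2->C
  (2,10):dx=+5,dy=+7->C; (3,4):dx=-3,dy=-5->C; (3,5):dx=-1,dy=+3->D; (3,6):dx=-6,dy=-10->C
  (3,7):dx=+4,dy=-2->D; (3,8):dx=+5,dy=+5->C; (3,9):dx=-5,dy=-8->C; (3,10):dx=+1,dy=+1->C
  (4,5):dx=+2,dy=+8->C; (4,6):dx=-3,dy=-5->C; (4,7):dx=+7,dy=+3->C; (4,8):dx=+8,dy=+10->C
  (4,9):dx=-2,dy=-3->C; (4,10):dx=+4,dy=+6->C; (5,6):dx=-5,dy=-13->C; (5,7):dx=+5,dy=-5->D
  (5,8):dx=+6,dy=+2->C; (5,9):dx=-4,dy=-11->C; (5,10):dx=+2,dy=-2->D; (6,7):dx=+10,dy=+8->C
  (6,8):dx=+11,dy=+15->C; (6,9):dx=+1,dy=+2->C; (6,10):dx=+7,dy=+11->C; (7,8):dx=+1,dy=+7->C
  (7,9):dx=-9,dy=-6->C; (7,10):dx=-3,dy=+3->D; (8,9):dx=-10,dy=-13->C; (8,10):dx=-4,dy=-4->C
  (9,10):dx=+6,dy=+9->C
Step 2: C = 40, D = 5, total pairs = 45.
Step 3: tau = (C - D)/(n(n-1)/2) = (40 - 5)/45 = 0.777778.
Step 4: Exact two-sided p-value (enumerate n! = 3628800 permutations of y under H0): p = 0.000946.
Step 5: alpha = 0.1. reject H0.

tau_b = 0.7778 (C=40, D=5), p = 0.000946, reject H0.


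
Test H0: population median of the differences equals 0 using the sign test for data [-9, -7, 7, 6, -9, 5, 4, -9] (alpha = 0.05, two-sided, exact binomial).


Step 1: Discard zero differences. Original n = 8; n_eff = number of nonzero differences = 8.
Nonzero differences (with sign): -9, -7, +7, +6, -9, +5, +4, -9
Step 2: Count signs: positive = 4, negative = 4.
Step 3: Under H0: P(positive) = 0.5, so the number of positives S ~ Bin(8, 0.5).
Step 4: Two-sided exact p-value = sum of Bin(8,0.5) probabilities at or below the observed probability = 1.000000.
Step 5: alpha = 0.05. fail to reject H0.

n_eff = 8, pos = 4, neg = 4, p = 1.000000, fail to reject H0.


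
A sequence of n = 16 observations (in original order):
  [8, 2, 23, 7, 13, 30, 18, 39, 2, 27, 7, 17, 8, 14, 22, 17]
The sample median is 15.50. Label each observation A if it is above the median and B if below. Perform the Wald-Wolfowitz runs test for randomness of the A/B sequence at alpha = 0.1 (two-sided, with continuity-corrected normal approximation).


Step 1: Compute median = 15.50; label A = above, B = below.
Labels in order: BBABBAAABABABBAA  (n_A = 8, n_B = 8)
Step 2: Count runs R = 10.
Step 3: Under H0 (random ordering), E[R] = 2*n_A*n_B/(n_A+n_B) + 1 = 2*8*8/16 + 1 = 9.0000.
        Var[R] = 2*n_A*n_B*(2*n_A*n_B - n_A - n_B) / ((n_A+n_B)^2 * (n_A+n_B-1)) = 14336/3840 = 3.7333.
        SD[R] = 1.9322.
Step 4: Continuity-corrected z = (R - 0.5 - E[R]) / SD[R] = (10 - 0.5 - 9.0000) / 1.9322 = 0.2588.
Step 5: Two-sided p-value via normal approximation = 2*(1 - Phi(|z|)) = 0.795809.
Step 6: alpha = 0.1. fail to reject H0.

R = 10, z = 0.2588, p = 0.795809, fail to reject H0.


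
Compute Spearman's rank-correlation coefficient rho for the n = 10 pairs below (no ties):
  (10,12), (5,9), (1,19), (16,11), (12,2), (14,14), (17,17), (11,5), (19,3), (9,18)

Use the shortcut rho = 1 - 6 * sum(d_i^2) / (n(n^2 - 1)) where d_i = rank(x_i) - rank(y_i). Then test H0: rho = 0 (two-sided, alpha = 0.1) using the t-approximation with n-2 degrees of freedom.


Step 1: Rank x and y separately (midranks; no ties here).
rank(x): 10->4, 5->2, 1->1, 16->8, 12->6, 14->7, 17->9, 11->5, 19->10, 9->3
rank(y): 12->6, 9->4, 19->10, 11->5, 2->1, 14->7, 17->8, 5->3, 3->2, 18->9
Step 2: d_i = R_x(i) - R_y(i); compute d_i^2.
  (4-6)^2=4, (2-4)^2=4, (1-10)^2=81, (8-5)^2=9, (6-1)^2=25, (7-7)^2=0, (9-8)^2=1, (5-3)^2=4, (10-2)^2=64, (3-9)^2=36
sum(d^2) = 228.
Step 3: rho = 1 - 6*228 / (10*(10^2 - 1)) = 1 - 1368/990 = -0.381818.
Step 4: Under H0, t = rho * sqrt((n-2)/(1-rho^2)) = -1.1685 ~ t(8).
Step 5: Two-sided p-value from the t-distribution with 8 df = 0.276255.
Step 6: alpha = 0.1. fail to reject H0.

rho = -0.3818, p = 0.276255, fail to reject H0 at alpha = 0.1.
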